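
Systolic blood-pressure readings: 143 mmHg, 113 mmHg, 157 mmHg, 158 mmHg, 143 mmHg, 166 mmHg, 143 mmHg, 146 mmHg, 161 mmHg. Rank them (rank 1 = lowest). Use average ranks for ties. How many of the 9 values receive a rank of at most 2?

1

Sorted (ascending): 113, 143, 143, 143, 146, 157, 158, 161, 166
The 3 values of 143 occupy positions 2–4 → average rank 3.
Ranks ≤ 2: {1} → 1 value.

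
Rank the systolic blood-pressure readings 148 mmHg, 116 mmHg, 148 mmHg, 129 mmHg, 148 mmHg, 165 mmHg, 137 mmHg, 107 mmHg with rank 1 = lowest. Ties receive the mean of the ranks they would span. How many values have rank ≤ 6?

Sorted (ascending): 107, 116, 129, 137, 148, 148, 148, 165
The 3 values of 148 occupy positions 5–7 → average rank 6.
Ranks ≤ 6: {1, 2, 3, 4, 6, 6, 6} → 7 values.

7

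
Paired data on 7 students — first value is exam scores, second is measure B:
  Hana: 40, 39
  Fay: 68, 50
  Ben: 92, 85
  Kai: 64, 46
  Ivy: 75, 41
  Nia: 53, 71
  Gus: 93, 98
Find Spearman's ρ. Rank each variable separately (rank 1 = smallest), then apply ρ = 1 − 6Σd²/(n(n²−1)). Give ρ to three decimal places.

Ranks of variable 1: 1, 4, 6, 3, 5, 2, 7
Ranks of variable 2: 1, 4, 6, 3, 2, 5, 7
d = r₁ − r₂: 0, 0, 0, 0, 3, -3, 0
d²: 0, 0, 0, 0, 9, 9, 0; Σd² = 18
ρ = 1 − 6·18/(7·48) = 1 − 108/336 = 0.679

0.679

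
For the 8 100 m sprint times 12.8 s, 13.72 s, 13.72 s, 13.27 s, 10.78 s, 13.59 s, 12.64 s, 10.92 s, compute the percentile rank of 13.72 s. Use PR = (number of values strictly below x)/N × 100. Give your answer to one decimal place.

N = 8.
Strictly below 13.72: 6. Equal to 13.72: 2.
PR = 6/8 × 100 = 75.0

75.0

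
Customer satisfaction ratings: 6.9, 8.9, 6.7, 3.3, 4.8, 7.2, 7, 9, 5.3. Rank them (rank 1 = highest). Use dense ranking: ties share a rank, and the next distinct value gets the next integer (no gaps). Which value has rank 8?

4.8

Sorted (descending): 9, 8.9, 7.2, 7, 6.9, 6.7, 5.3, 4.8, 3.3
No ties — each value takes its position as its rank.
Rank 8 → value 4.8.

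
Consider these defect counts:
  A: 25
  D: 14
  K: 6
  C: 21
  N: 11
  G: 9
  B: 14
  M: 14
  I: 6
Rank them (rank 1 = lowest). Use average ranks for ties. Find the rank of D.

Sorted (ascending): 6, 6, 9, 11, 14, 14, 14, 21, 25
The 2 values of 6 occupy positions 1–2 → average rank (1+2)/2 = 1.5.
The 3 values of 14 occupy positions 5–7 → average rank 6.
D has value 14 → rank 6.

6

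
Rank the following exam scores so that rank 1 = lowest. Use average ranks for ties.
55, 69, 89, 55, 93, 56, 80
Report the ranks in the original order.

1.5, 4, 6, 1.5, 7, 3, 5

Sorted (ascending): 55, 55, 56, 69, 80, 89, 93
The 2 values of 55 occupy positions 1–2 → average rank (1+2)/2 = 1.5.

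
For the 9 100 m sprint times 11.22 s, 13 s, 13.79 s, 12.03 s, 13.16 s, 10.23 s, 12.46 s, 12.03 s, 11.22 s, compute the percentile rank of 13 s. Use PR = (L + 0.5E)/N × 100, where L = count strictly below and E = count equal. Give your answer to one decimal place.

72.2

N = 9.
Strictly below 13: 6. Equal to 13: 1.
PR = (6 + 0.5·1)/9 × 100 = 72.2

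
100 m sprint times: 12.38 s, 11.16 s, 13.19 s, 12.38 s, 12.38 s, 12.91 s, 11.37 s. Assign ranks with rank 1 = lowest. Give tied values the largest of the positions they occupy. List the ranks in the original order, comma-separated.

Sorted (ascending): 11.16, 11.37, 12.38, 12.38, 12.38, 12.91, 13.19
The 3 values of 12.38 occupy positions 3–5 → each gets rank 5.

5, 1, 7, 5, 5, 6, 2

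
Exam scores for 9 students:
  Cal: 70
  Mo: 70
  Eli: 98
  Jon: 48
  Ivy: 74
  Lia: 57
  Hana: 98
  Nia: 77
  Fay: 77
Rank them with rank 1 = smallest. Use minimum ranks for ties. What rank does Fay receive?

6

Sorted (ascending): 48, 57, 70, 70, 74, 77, 77, 98, 98
The 2 values of 70 occupy positions 3–4 → each gets rank 3.
The 2 values of 77 occupy positions 6–7 → each gets rank 6.
The 2 values of 98 occupy positions 8–9 → each gets rank 8.
Fay has value 77 → rank 6.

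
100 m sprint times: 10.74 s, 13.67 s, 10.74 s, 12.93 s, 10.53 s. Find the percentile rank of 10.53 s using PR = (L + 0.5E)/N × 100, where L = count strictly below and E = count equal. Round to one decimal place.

10.0

N = 5.
Strictly below 10.53: 0. Equal to 10.53: 1.
PR = (0 + 0.5·1)/5 × 100 = 10.0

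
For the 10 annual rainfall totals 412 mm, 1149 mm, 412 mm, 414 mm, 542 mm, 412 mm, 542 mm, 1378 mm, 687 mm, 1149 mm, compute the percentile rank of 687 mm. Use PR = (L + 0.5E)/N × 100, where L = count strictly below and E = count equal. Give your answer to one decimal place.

65.0

N = 10.
Strictly below 687: 6. Equal to 687: 1.
PR = (6 + 0.5·1)/10 × 100 = 65.0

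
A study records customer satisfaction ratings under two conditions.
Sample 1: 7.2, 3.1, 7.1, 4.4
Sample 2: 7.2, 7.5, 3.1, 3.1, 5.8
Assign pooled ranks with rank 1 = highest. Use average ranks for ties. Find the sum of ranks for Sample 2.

Sorted (descending): 7.5, 7.2, 7.2, 7.1, 5.8, 4.4, 3.1, 3.1, 3.1
The 2 values of 7.2 occupy positions 2–3 → average rank (2+3)/2 = 2.5.
The 3 values of 3.1 occupy positions 7–9 → average rank 8.
Sample 2 values → pooled ranks: 7.2→2.5, 7.5→1, 3.1→8, 3.1→8, 5.8→5
Rank sum = 2.5 + 1 + 8 + 8 + 5 = 24.5

24.5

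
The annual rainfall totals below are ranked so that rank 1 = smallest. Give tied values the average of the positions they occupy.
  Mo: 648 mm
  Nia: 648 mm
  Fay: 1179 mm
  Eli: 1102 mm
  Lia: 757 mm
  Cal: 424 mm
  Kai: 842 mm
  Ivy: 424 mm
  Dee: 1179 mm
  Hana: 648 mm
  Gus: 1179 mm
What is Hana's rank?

Sorted (ascending): 424, 424, 648, 648, 648, 757, 842, 1102, 1179, 1179, 1179
The 2 values of 424 occupy positions 1–2 → average rank (1+2)/2 = 1.5.
The 3 values of 648 occupy positions 3–5 → average rank 4.
The 3 values of 1179 occupy positions 9–11 → average rank 10.
Hana has value 648 mm → rank 4.

4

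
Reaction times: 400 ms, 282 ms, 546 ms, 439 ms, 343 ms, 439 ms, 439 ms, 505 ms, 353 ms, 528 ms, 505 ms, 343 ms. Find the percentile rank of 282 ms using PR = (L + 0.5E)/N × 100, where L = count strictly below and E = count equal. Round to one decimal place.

N = 12.
Strictly below 282: 0. Equal to 282: 1.
PR = (0 + 0.5·1)/12 × 100 = 4.2

4.2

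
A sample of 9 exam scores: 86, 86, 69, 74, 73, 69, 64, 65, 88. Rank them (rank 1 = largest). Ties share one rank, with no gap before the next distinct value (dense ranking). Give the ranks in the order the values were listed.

Sorted (descending): 88, 86, 86, 74, 73, 69, 69, 65, 64
The 2 values of 86 share dense rank 2.
The 2 values of 69 share dense rank 5.
Remaining distinct values take the next consecutive integers.

2, 2, 5, 3, 4, 5, 7, 6, 1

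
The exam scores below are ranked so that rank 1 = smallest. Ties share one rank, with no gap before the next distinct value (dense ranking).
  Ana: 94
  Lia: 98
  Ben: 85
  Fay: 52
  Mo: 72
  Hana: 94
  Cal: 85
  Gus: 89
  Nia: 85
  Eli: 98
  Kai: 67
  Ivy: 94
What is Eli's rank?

7

Sorted (ascending): 52, 67, 72, 85, 85, 85, 89, 94, 94, 94, 98, 98
The 3 values of 85 share dense rank 4.
The 3 values of 94 share dense rank 6.
The 2 values of 98 share dense rank 7.
Remaining distinct values take the next consecutive integers.
Eli has value 98 → rank 7.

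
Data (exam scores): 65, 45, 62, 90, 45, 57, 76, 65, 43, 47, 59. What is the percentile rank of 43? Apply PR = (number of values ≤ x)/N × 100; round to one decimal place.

9.1

N = 11.
Strictly below 43: 0. Equal to 43: 1.
PR = 1/11 × 100 = 9.1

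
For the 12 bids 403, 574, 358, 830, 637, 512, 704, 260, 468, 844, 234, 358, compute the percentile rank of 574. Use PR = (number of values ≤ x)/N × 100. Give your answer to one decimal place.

N = 12.
Strictly below 574: 7. Equal to 574: 1.
PR = 8/12 × 100 = 66.7

66.7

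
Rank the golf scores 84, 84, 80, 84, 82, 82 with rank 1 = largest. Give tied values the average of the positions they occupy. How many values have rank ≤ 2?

3

Sorted (descending): 84, 84, 84, 82, 82, 80
The 3 values of 84 occupy positions 1–3 → average rank 2.
The 2 values of 82 occupy positions 4–5 → average rank (4+5)/2 = 4.5.
Ranks ≤ 2: {2, 2, 2} → 3 values.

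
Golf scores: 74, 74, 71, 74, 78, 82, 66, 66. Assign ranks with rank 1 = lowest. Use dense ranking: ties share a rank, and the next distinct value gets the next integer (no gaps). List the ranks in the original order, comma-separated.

Sorted (ascending): 66, 66, 71, 74, 74, 74, 78, 82
The 2 values of 66 share dense rank 1.
The 3 values of 74 share dense rank 3.
Remaining distinct values take the next consecutive integers.

3, 3, 2, 3, 4, 5, 1, 1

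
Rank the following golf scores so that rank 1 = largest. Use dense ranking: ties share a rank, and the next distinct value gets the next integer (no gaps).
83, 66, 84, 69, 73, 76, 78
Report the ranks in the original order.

2, 7, 1, 6, 5, 4, 3

Sorted (descending): 84, 83, 78, 76, 73, 69, 66
No ties — each value takes its position as its rank.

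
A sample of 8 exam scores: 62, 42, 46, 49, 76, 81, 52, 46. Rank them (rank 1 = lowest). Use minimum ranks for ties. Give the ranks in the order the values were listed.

6, 1, 2, 4, 7, 8, 5, 2

Sorted (ascending): 42, 46, 46, 49, 52, 62, 76, 81
The 2 values of 46 occupy positions 2–3 → each gets rank 2.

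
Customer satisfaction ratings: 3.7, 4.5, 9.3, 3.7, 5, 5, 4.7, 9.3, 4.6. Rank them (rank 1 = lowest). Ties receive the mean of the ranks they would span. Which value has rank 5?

Sorted (ascending): 3.7, 3.7, 4.5, 4.6, 4.7, 5, 5, 9.3, 9.3
The 2 values of 3.7 occupy positions 1–2 → average rank (1+2)/2 = 1.5.
The 2 values of 5 occupy positions 6–7 → average rank (6+7)/2 = 6.5.
The 2 values of 9.3 occupy positions 8–9 → average rank (8+9)/2 = 8.5.
Rank 5 → value 4.7.

4.7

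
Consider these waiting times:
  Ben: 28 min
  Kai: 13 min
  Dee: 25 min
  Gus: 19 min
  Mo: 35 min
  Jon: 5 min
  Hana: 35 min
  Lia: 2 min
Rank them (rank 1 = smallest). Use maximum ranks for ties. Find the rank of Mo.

Sorted (ascending): 2, 5, 13, 19, 25, 28, 35, 35
The 2 values of 35 occupy positions 7–8 → each gets rank 8.
Mo has value 35 min → rank 8.

8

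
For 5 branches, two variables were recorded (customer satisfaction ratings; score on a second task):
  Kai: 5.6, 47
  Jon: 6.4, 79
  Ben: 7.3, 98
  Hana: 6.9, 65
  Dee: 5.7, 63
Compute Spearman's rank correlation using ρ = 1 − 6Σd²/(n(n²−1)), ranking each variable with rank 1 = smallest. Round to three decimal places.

0.900

Ranks of variable 1: 1, 3, 5, 4, 2
Ranks of variable 2: 1, 4, 5, 3, 2
d = r₁ − r₂: 0, -1, 0, 1, 0
d²: 0, 1, 0, 1, 0; Σd² = 2
ρ = 1 − 6·2/(5·24) = 1 − 12/120 = 0.900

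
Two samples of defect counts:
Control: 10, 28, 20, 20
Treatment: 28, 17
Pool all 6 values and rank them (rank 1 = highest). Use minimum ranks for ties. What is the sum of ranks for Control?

Sorted (descending): 28, 28, 20, 20, 17, 10
The 2 values of 28 occupy positions 1–2 → each gets rank 1.
The 2 values of 20 occupy positions 3–4 → each gets rank 3.
Control values → pooled ranks: 10→6, 28→1, 20→3, 20→3
Rank sum = 6 + 1 + 3 + 3 = 13

13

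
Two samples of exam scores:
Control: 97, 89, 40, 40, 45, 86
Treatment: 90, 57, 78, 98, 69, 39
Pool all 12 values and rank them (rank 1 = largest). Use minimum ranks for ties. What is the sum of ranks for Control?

40

Sorted (descending): 98, 97, 90, 89, 86, 78, 69, 57, 45, 40, 40, 39
The 2 values of 40 occupy positions 10–11 → each gets rank 10.
Control values → pooled ranks: 97→2, 89→4, 40→10, 40→10, 45→9, 86→5
Rank sum = 2 + 4 + 10 + 10 + 9 + 5 = 40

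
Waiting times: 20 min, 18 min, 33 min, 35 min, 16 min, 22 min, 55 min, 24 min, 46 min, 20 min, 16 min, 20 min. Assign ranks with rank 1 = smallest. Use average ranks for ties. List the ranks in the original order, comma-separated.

5, 3, 9, 10, 1.5, 7, 12, 8, 11, 5, 1.5, 5

Sorted (ascending): 16, 16, 18, 20, 20, 20, 22, 24, 33, 35, 46, 55
The 2 values of 16 occupy positions 1–2 → average rank (1+2)/2 = 1.5.
The 3 values of 20 occupy positions 4–6 → average rank 5.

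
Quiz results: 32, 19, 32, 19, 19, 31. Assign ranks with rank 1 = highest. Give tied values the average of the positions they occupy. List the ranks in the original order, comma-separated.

1.5, 5, 1.5, 5, 5, 3

Sorted (descending): 32, 32, 31, 19, 19, 19
The 2 values of 32 occupy positions 1–2 → average rank (1+2)/2 = 1.5.
The 3 values of 19 occupy positions 4–6 → average rank 5.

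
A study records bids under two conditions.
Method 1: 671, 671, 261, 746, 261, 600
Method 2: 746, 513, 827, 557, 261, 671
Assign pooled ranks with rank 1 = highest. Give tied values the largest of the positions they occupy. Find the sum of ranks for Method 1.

Sorted (descending): 827, 746, 746, 671, 671, 671, 600, 557, 513, 261, 261, 261
The 2 values of 746 occupy positions 2–3 → each gets rank 3.
The 3 values of 671 occupy positions 4–6 → each gets rank 6.
The 3 values of 261 occupy positions 10–12 → each gets rank 12.
Method 1 values → pooled ranks: 671→6, 671→6, 261→12, 746→3, 261→12, 600→7
Rank sum = 6 + 6 + 12 + 3 + 12 + 7 = 46

46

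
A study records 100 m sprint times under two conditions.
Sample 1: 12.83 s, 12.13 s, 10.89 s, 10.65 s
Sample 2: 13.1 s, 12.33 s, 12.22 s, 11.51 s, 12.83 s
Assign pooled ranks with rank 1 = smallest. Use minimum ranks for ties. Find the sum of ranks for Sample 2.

Sorted (ascending): 10.65, 10.89, 11.51, 12.13, 12.22, 12.33, 12.83, 12.83, 13.1
The 2 values of 12.83 occupy positions 7–8 → each gets rank 7.
Sample 2 values → pooled ranks: 13.1→9, 12.33→6, 12.22→5, 11.51→3, 12.83→7
Rank sum = 9 + 6 + 5 + 3 + 7 = 30

30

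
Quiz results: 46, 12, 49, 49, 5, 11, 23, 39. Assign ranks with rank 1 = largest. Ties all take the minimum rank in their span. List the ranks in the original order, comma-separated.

Sorted (descending): 49, 49, 46, 39, 23, 12, 11, 5
The 2 values of 49 occupy positions 1–2 → each gets rank 1.

3, 6, 1, 1, 8, 7, 5, 4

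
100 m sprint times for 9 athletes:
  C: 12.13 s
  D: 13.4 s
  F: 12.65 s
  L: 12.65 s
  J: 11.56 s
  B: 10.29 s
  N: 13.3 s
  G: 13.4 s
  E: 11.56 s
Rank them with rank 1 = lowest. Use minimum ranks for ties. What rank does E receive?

2

Sorted (ascending): 10.29, 11.56, 11.56, 12.13, 12.65, 12.65, 13.3, 13.4, 13.4
The 2 values of 11.56 occupy positions 2–3 → each gets rank 2.
The 2 values of 12.65 occupy positions 5–6 → each gets rank 5.
The 2 values of 13.4 occupy positions 8–9 → each gets rank 8.
E has value 11.56 s → rank 2.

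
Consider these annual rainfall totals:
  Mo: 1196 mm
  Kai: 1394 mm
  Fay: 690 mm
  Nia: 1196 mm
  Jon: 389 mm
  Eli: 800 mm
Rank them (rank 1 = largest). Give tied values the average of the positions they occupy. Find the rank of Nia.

Sorted (descending): 1394, 1196, 1196, 800, 690, 389
The 2 values of 1196 occupy positions 2–3 → average rank (2+3)/2 = 2.5.
Nia has value 1196 mm → rank 2.5.

2.5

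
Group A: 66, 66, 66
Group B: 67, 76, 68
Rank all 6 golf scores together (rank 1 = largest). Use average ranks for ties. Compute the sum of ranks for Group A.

Sorted (descending): 76, 68, 67, 66, 66, 66
The 3 values of 66 occupy positions 4–6 → average rank 5.
Group A values → pooled ranks: 66→5, 66→5, 66→5
Rank sum = 5 + 5 + 5 = 15

15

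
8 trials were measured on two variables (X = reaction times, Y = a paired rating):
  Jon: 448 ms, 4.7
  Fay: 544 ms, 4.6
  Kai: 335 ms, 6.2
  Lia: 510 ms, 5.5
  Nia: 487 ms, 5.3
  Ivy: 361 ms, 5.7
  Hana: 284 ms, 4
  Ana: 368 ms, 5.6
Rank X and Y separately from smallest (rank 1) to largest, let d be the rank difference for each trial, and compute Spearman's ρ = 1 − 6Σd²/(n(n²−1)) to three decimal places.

Ranks of variable 1: 5, 8, 2, 7, 6, 3, 1, 4
Ranks of variable 2: 3, 2, 8, 5, 4, 7, 1, 6
d = r₁ − r₂: 2, 6, -6, 2, 2, -4, 0, -2
d²: 4, 36, 36, 4, 4, 16, 0, 4; Σd² = 104
ρ = 1 − 6·104/(8·63) = 1 − 624/504 = -0.238

-0.238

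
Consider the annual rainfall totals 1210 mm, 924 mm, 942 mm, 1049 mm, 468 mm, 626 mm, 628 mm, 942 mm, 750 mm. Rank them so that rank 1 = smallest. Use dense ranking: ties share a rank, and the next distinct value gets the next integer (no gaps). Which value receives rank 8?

1210

Sorted (ascending): 468, 626, 628, 750, 924, 942, 942, 1049, 1210
The 2 values of 942 share dense rank 6.
Remaining distinct values take the next consecutive integers.
Rank 8 → value 1210.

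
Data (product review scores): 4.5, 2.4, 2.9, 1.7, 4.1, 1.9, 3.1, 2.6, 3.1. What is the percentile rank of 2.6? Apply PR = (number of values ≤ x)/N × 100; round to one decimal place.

44.4

N = 9.
Strictly below 2.6: 3. Equal to 2.6: 1.
PR = 4/9 × 100 = 44.4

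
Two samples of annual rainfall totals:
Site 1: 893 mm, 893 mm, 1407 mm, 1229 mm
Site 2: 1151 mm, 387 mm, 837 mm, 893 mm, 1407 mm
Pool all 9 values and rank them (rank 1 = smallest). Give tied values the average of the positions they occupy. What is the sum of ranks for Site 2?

Sorted (ascending): 387, 837, 893, 893, 893, 1151, 1229, 1407, 1407
The 3 values of 893 occupy positions 3–5 → average rank 4.
The 2 values of 1407 occupy positions 8–9 → average rank (8+9)/2 = 8.5.
Site 2 values → pooled ranks: 1151→6, 387→1, 837→2, 893→4, 1407→8.5
Rank sum = 6 + 1 + 2 + 4 + 8.5 = 21.5

21.5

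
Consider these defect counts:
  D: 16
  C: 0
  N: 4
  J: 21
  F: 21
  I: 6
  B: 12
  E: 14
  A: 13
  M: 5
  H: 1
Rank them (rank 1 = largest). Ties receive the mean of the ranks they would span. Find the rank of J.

Sorted (descending): 21, 21, 16, 14, 13, 12, 6, 5, 4, 1, 0
The 2 values of 21 occupy positions 1–2 → average rank (1+2)/2 = 1.5.
J has value 21 → rank 1.5.

1.5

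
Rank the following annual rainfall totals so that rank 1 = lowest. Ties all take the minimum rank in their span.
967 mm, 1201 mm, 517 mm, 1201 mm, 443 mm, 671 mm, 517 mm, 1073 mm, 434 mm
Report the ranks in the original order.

6, 8, 3, 8, 2, 5, 3, 7, 1

Sorted (ascending): 434, 443, 517, 517, 671, 967, 1073, 1201, 1201
The 2 values of 517 occupy positions 3–4 → each gets rank 3.
The 2 values of 1201 occupy positions 8–9 → each gets rank 8.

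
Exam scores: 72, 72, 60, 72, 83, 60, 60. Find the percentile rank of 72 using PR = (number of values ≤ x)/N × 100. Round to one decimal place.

N = 7.
Strictly below 72: 3. Equal to 72: 3.
PR = 6/7 × 100 = 85.7

85.7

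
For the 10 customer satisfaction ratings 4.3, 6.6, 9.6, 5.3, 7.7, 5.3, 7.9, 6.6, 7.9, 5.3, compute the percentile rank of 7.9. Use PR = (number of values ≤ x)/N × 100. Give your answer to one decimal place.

90.0

N = 10.
Strictly below 7.9: 7. Equal to 7.9: 2.
PR = 9/10 × 100 = 90.0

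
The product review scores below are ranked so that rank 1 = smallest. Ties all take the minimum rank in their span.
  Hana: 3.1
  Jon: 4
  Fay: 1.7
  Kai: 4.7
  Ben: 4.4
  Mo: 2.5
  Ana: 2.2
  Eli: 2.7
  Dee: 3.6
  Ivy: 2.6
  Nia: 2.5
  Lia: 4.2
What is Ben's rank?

Sorted (ascending): 1.7, 2.2, 2.5, 2.5, 2.6, 2.7, 3.1, 3.6, 4, 4.2, 4.4, 4.7
The 2 values of 2.5 occupy positions 3–4 → each gets rank 3.
Ben has value 4.4 → rank 11.

11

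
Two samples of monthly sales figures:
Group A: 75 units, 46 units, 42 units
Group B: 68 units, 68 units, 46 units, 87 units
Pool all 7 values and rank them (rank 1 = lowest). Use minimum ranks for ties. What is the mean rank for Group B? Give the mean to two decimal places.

4.25

Sorted (ascending): 42, 46, 46, 68, 68, 75, 87
The 2 values of 46 occupy positions 2–3 → each gets rank 2.
The 2 values of 68 occupy positions 4–5 → each gets rank 4.
Group B values → pooled ranks: 68→4, 68→4, 46→2, 87→7
Mean rank = (4 + 4 + 2 + 7) / 4 = 4.25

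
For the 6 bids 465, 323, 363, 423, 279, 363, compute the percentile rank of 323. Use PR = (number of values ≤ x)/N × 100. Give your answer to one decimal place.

N = 6.
Strictly below 323: 1. Equal to 323: 1.
PR = 2/6 × 100 = 33.3

33.3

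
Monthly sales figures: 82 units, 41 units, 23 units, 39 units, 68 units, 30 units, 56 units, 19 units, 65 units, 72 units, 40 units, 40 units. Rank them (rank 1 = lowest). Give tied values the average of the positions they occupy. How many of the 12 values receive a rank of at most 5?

Sorted (ascending): 19, 23, 30, 39, 40, 40, 41, 56, 65, 68, 72, 82
The 2 values of 40 occupy positions 5–6 → average rank (5+6)/2 = 5.5.
Ranks ≤ 5: {1, 2, 3, 4} → 4 values.

4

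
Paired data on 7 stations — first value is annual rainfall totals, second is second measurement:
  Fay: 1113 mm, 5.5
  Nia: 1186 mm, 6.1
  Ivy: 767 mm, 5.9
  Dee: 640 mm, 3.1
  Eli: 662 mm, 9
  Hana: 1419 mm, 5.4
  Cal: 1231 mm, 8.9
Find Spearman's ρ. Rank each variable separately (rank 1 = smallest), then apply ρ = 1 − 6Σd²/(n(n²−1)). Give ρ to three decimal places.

Ranks of variable 1: 4, 5, 3, 1, 2, 7, 6
Ranks of variable 2: 3, 5, 4, 1, 7, 2, 6
d = r₁ − r₂: 1, 0, -1, 0, -5, 5, 0
d²: 1, 0, 1, 0, 25, 25, 0; Σd² = 52
ρ = 1 − 6·52/(7·48) = 1 − 312/336 = 0.071

0.071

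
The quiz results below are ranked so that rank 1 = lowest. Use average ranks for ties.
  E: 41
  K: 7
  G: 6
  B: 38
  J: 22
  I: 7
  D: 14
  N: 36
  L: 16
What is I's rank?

2.5

Sorted (ascending): 6, 7, 7, 14, 16, 22, 36, 38, 41
The 2 values of 7 occupy positions 2–3 → average rank (2+3)/2 = 2.5.
I has value 7 → rank 2.5.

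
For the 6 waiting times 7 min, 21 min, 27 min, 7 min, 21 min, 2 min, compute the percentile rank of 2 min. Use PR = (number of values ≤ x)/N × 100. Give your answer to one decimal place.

16.7

N = 6.
Strictly below 2: 0. Equal to 2: 1.
PR = 1/6 × 100 = 16.7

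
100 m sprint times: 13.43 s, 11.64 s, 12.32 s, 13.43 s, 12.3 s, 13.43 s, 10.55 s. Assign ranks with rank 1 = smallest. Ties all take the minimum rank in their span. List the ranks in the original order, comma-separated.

5, 2, 4, 5, 3, 5, 1

Sorted (ascending): 10.55, 11.64, 12.3, 12.32, 13.43, 13.43, 13.43
The 3 values of 13.43 occupy positions 5–7 → each gets rank 5.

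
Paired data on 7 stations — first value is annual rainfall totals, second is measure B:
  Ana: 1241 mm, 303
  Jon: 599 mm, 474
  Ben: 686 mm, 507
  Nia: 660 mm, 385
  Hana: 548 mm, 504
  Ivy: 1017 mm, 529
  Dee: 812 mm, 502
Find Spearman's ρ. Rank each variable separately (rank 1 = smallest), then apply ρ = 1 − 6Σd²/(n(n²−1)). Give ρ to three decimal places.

Ranks of variable 1: 7, 2, 4, 3, 1, 6, 5
Ranks of variable 2: 1, 3, 6, 2, 5, 7, 4
d = r₁ − r₂: 6, -1, -2, 1, -4, -1, 1
d²: 36, 1, 4, 1, 16, 1, 1; Σd² = 60
ρ = 1 − 6·60/(7·48) = 1 − 360/336 = -0.071

-0.071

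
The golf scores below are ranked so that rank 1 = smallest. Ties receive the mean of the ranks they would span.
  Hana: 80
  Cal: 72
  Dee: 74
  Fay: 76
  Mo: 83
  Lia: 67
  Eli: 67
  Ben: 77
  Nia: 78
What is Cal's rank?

3

Sorted (ascending): 67, 67, 72, 74, 76, 77, 78, 80, 83
The 2 values of 67 occupy positions 1–2 → average rank (1+2)/2 = 1.5.
Cal has value 72 → rank 3.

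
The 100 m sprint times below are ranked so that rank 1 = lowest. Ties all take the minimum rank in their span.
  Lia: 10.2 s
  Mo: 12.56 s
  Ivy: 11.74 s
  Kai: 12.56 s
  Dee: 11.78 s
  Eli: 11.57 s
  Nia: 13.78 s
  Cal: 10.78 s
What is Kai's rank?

6

Sorted (ascending): 10.2, 10.78, 11.57, 11.74, 11.78, 12.56, 12.56, 13.78
The 2 values of 12.56 occupy positions 6–7 → each gets rank 6.
Kai has value 12.56 s → rank 6.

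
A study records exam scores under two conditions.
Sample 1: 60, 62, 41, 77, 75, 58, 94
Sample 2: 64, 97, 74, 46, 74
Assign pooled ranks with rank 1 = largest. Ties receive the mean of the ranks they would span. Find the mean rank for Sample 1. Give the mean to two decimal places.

Sorted (descending): 97, 94, 77, 75, 74, 74, 64, 62, 60, 58, 46, 41
The 2 values of 74 occupy positions 5–6 → average rank (5+6)/2 = 5.5.
Sample 1 values → pooled ranks: 60→9, 62→8, 41→12, 77→3, 75→4, 58→10, 94→2
Mean rank = (9 + 8 + 12 + 3 + 4 + 10 + 2) / 7 = 6.86

6.86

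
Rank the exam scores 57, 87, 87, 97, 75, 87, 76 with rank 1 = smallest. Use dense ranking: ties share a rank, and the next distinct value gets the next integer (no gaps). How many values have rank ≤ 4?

6

Sorted (ascending): 57, 75, 76, 87, 87, 87, 97
The 3 values of 87 share dense rank 4.
Remaining distinct values take the next consecutive integers.
Ranks ≤ 4: {1, 2, 3, 4, 4, 4} → 6 values.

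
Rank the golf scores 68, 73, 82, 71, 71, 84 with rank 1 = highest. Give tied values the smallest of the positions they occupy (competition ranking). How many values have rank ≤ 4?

5

Sorted (descending): 84, 82, 73, 71, 71, 68
The 2 values of 71 occupy positions 4–5 → each gets rank 4.
Ranks ≤ 4: {1, 2, 3, 4, 4} → 5 values.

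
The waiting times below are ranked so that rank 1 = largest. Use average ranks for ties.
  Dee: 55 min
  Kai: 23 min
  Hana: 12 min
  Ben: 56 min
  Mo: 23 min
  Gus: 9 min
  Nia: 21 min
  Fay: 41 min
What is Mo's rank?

4.5

Sorted (descending): 56, 55, 41, 23, 23, 21, 12, 9
The 2 values of 23 occupy positions 4–5 → average rank (4+5)/2 = 4.5.
Mo has value 23 min → rank 4.5.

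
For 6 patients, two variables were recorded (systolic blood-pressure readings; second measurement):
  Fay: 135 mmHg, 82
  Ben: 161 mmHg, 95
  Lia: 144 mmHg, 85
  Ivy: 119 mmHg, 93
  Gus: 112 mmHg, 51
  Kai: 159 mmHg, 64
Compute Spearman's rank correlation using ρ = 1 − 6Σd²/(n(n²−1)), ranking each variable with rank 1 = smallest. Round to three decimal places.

Ranks of variable 1: 3, 6, 4, 2, 1, 5
Ranks of variable 2: 3, 6, 4, 5, 1, 2
d = r₁ − r₂: 0, 0, 0, -3, 0, 3
d²: 0, 0, 0, 9, 0, 9; Σd² = 18
ρ = 1 − 6·18/(6·35) = 1 − 108/210 = 0.486

0.486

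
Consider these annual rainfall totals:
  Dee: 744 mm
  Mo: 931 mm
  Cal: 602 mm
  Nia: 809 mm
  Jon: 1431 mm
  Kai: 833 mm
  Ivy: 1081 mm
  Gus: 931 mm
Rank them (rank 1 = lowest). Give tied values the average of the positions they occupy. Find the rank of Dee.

2

Sorted (ascending): 602, 744, 809, 833, 931, 931, 1081, 1431
The 2 values of 931 occupy positions 5–6 → average rank (5+6)/2 = 5.5.
Dee has value 744 mm → rank 2.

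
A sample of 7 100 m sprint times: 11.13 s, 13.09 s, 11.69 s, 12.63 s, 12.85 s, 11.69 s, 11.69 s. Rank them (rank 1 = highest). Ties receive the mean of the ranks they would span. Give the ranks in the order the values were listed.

7, 1, 5, 3, 2, 5, 5

Sorted (descending): 13.09, 12.85, 12.63, 11.69, 11.69, 11.69, 11.13
The 3 values of 11.69 occupy positions 4–6 → average rank 5.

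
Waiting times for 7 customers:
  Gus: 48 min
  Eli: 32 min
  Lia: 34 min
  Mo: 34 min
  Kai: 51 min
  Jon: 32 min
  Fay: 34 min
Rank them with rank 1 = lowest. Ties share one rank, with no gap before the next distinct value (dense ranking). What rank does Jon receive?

1

Sorted (ascending): 32, 32, 34, 34, 34, 48, 51
The 2 values of 32 share dense rank 1.
The 3 values of 34 share dense rank 2.
Remaining distinct values take the next consecutive integers.
Jon has value 32 min → rank 1.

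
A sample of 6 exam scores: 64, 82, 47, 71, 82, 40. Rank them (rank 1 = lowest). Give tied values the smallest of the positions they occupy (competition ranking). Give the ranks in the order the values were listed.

Sorted (ascending): 40, 47, 64, 71, 82, 82
The 2 values of 82 occupy positions 5–6 → each gets rank 5.

3, 5, 2, 4, 5, 1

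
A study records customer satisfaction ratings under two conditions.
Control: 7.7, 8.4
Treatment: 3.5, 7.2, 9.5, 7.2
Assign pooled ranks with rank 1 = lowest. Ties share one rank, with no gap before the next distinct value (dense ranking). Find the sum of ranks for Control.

Sorted (ascending): 3.5, 7.2, 7.2, 7.7, 8.4, 9.5
The 2 values of 7.2 share dense rank 2.
Remaining distinct values take the next consecutive integers.
Control values → pooled ranks: 7.7→3, 8.4→4
Rank sum = 3 + 4 = 7

7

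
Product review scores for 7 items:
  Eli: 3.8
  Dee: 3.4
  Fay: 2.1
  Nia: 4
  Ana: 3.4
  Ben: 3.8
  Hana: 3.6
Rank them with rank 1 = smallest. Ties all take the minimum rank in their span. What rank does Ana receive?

2

Sorted (ascending): 2.1, 3.4, 3.4, 3.6, 3.8, 3.8, 4
The 2 values of 3.4 occupy positions 2–3 → each gets rank 2.
The 2 values of 3.8 occupy positions 5–6 → each gets rank 5.
Ana has value 3.4 → rank 2.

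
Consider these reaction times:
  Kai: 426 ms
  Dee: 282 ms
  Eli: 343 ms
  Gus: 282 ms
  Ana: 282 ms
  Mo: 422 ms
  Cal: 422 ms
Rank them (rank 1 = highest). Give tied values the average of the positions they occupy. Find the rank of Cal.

Sorted (descending): 426, 422, 422, 343, 282, 282, 282
The 2 values of 422 occupy positions 2–3 → average rank (2+3)/2 = 2.5.
The 3 values of 282 occupy positions 5–7 → average rank 6.
Cal has value 422 ms → rank 2.5.

2.5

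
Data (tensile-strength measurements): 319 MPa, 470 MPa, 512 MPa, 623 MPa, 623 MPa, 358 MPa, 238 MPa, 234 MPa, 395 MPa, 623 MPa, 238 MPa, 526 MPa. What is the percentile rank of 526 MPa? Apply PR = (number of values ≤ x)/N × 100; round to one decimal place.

N = 12.
Strictly below 526: 8. Equal to 526: 1.
PR = 9/12 × 100 = 75.0

75.0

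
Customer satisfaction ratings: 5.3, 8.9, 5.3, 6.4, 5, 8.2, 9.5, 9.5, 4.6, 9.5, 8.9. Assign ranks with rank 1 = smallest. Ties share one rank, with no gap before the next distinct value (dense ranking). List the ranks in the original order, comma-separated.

Sorted (ascending): 4.6, 5, 5.3, 5.3, 6.4, 8.2, 8.9, 8.9, 9.5, 9.5, 9.5
The 2 values of 5.3 share dense rank 3.
The 2 values of 8.9 share dense rank 6.
The 3 values of 9.5 share dense rank 7.
Remaining distinct values take the next consecutive integers.

3, 6, 3, 4, 2, 5, 7, 7, 1, 7, 6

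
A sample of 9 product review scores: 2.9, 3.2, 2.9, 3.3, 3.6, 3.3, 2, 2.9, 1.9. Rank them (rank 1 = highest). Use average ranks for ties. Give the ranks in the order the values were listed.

Sorted (descending): 3.6, 3.3, 3.3, 3.2, 2.9, 2.9, 2.9, 2, 1.9
The 2 values of 3.3 occupy positions 2–3 → average rank (2+3)/2 = 2.5.
The 3 values of 2.9 occupy positions 5–7 → average rank 6.

6, 4, 6, 2.5, 1, 2.5, 8, 6, 9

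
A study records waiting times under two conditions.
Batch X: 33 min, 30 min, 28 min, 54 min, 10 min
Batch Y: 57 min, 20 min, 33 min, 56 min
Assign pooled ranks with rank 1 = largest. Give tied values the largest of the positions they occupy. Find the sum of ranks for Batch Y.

16

Sorted (descending): 57, 56, 54, 33, 33, 30, 28, 20, 10
The 2 values of 33 occupy positions 4–5 → each gets rank 5.
Batch Y values → pooled ranks: 57→1, 20→8, 33→5, 56→2
Rank sum = 1 + 8 + 5 + 2 = 16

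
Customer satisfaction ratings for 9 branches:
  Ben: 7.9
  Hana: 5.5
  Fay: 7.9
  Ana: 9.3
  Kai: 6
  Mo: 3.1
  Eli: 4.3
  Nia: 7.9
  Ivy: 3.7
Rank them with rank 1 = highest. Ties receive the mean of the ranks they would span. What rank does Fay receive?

Sorted (descending): 9.3, 7.9, 7.9, 7.9, 6, 5.5, 4.3, 3.7, 3.1
The 3 values of 7.9 occupy positions 2–4 → average rank 3.
Fay has value 7.9 → rank 3.

3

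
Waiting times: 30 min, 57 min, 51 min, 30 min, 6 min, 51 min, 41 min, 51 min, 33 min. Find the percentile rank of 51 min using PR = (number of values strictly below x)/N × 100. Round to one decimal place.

N = 9.
Strictly below 51: 5. Equal to 51: 3.
PR = 5/9 × 100 = 55.6

55.6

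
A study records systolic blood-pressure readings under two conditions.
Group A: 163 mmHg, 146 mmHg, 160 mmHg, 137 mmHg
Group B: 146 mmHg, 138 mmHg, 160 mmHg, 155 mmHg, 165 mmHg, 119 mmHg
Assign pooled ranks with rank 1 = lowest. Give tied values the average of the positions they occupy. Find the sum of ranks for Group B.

32

Sorted (ascending): 119, 137, 138, 146, 146, 155, 160, 160, 163, 165
The 2 values of 146 occupy positions 4–5 → average rank (4+5)/2 = 4.5.
The 2 values of 160 occupy positions 7–8 → average rank (7+8)/2 = 7.5.
Group B values → pooled ranks: 146→4.5, 138→3, 160→7.5, 155→6, 165→10, 119→1
Rank sum = 4.5 + 3 + 7.5 + 6 + 10 + 1 = 32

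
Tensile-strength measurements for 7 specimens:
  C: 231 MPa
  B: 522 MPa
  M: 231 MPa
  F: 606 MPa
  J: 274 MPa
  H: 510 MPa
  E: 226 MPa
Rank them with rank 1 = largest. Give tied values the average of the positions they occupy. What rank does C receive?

5.5

Sorted (descending): 606, 522, 510, 274, 231, 231, 226
The 2 values of 231 occupy positions 5–6 → average rank (5+6)/2 = 5.5.
C has value 231 MPa → rank 5.5.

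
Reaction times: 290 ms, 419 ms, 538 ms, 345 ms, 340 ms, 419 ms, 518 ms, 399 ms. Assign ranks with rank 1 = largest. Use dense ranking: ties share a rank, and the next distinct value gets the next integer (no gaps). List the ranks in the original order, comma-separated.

Sorted (descending): 538, 518, 419, 419, 399, 345, 340, 290
The 2 values of 419 share dense rank 3.
Remaining distinct values take the next consecutive integers.

7, 3, 1, 5, 6, 3, 2, 4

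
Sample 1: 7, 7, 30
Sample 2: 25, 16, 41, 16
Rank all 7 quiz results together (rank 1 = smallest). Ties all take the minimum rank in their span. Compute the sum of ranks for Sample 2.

Sorted (ascending): 7, 7, 16, 16, 25, 30, 41
The 2 values of 7 occupy positions 1–2 → each gets rank 1.
The 2 values of 16 occupy positions 3–4 → each gets rank 3.
Sample 2 values → pooled ranks: 25→5, 16→3, 41→7, 16→3
Rank sum = 5 + 3 + 7 + 3 = 18

18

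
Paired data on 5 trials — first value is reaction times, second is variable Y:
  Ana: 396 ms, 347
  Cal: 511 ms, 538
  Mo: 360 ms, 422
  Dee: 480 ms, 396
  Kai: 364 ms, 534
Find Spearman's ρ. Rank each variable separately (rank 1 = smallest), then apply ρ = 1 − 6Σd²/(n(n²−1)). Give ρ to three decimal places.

Ranks of variable 1: 3, 5, 1, 4, 2
Ranks of variable 2: 1, 5, 3, 2, 4
d = r₁ − r₂: 2, 0, -2, 2, -2
d²: 4, 0, 4, 4, 4; Σd² = 16
ρ = 1 − 6·16/(5·24) = 1 − 96/120 = 0.200

0.200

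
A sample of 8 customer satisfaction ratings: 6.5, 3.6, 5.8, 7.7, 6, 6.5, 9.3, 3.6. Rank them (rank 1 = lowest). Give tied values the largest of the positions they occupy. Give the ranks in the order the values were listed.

Sorted (ascending): 3.6, 3.6, 5.8, 6, 6.5, 6.5, 7.7, 9.3
The 2 values of 3.6 occupy positions 1–2 → each gets rank 2.
The 2 values of 6.5 occupy positions 5–6 → each gets rank 6.

6, 2, 3, 7, 4, 6, 8, 2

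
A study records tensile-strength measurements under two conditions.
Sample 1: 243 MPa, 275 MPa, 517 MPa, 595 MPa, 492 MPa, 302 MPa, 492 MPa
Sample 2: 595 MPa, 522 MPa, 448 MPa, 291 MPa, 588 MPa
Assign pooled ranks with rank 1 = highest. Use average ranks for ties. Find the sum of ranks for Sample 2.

Sorted (descending): 595, 595, 588, 522, 517, 492, 492, 448, 302, 291, 275, 243
The 2 values of 595 occupy positions 1–2 → average rank (1+2)/2 = 1.5.
The 2 values of 492 occupy positions 6–7 → average rank (6+7)/2 = 6.5.
Sample 2 values → pooled ranks: 595→1.5, 522→4, 448→8, 291→10, 588→3
Rank sum = 1.5 + 4 + 8 + 10 + 3 = 26.5

26.5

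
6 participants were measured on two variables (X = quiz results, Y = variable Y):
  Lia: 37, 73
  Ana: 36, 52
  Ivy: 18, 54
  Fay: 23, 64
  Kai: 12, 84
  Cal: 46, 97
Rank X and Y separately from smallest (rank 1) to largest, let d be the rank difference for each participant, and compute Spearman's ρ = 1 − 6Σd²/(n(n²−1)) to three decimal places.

0.257

Ranks of variable 1: 5, 4, 2, 3, 1, 6
Ranks of variable 2: 4, 1, 2, 3, 5, 6
d = r₁ − r₂: 1, 3, 0, 0, -4, 0
d²: 1, 9, 0, 0, 16, 0; Σd² = 26
ρ = 1 − 6·26/(6·35) = 1 − 156/210 = 0.257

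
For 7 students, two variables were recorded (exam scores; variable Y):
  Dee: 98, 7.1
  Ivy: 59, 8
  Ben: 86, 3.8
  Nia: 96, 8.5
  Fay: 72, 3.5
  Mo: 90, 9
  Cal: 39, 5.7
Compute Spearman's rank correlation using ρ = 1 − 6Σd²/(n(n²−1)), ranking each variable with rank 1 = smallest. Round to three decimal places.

Ranks of variable 1: 7, 2, 4, 6, 3, 5, 1
Ranks of variable 2: 4, 5, 2, 6, 1, 7, 3
d = r₁ − r₂: 3, -3, 2, 0, 2, -2, -2
d²: 9, 9, 4, 0, 4, 4, 4; Σd² = 34
ρ = 1 − 6·34/(7·48) = 1 − 204/336 = 0.393

0.393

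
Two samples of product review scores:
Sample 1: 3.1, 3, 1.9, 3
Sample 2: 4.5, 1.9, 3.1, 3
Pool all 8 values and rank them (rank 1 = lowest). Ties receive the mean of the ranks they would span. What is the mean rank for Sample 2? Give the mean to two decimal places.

5.00

Sorted (ascending): 1.9, 1.9, 3, 3, 3, 3.1, 3.1, 4.5
The 2 values of 1.9 occupy positions 1–2 → average rank (1+2)/2 = 1.5.
The 3 values of 3 occupy positions 3–5 → average rank 4.
The 2 values of 3.1 occupy positions 6–7 → average rank (6+7)/2 = 6.5.
Sample 2 values → pooled ranks: 4.5→8, 1.9→1.5, 3.1→6.5, 3→4
Mean rank = (8 + 1.5 + 6.5 + 4) / 4 = 5.00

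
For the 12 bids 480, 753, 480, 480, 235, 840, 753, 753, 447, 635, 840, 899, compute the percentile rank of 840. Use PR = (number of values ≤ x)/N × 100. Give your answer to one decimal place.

N = 12.
Strictly below 840: 9. Equal to 840: 2.
PR = 11/12 × 100 = 91.7

91.7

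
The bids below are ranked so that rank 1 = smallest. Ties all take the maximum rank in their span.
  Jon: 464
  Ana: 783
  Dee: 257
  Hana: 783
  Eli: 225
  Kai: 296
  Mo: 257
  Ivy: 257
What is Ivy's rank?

Sorted (ascending): 225, 257, 257, 257, 296, 464, 783, 783
The 3 values of 257 occupy positions 2–4 → each gets rank 4.
The 2 values of 783 occupy positions 7–8 → each gets rank 8.
Ivy has value 257 → rank 4.

4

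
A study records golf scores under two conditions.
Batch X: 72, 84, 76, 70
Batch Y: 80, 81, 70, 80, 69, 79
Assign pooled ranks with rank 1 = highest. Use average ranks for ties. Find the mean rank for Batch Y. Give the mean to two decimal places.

Sorted (descending): 84, 81, 80, 80, 79, 76, 72, 70, 70, 69
The 2 values of 80 occupy positions 3–4 → average rank (3+4)/2 = 3.5.
The 2 values of 70 occupy positions 8–9 → average rank (8+9)/2 = 8.5.
Batch Y values → pooled ranks: 80→3.5, 81→2, 70→8.5, 80→3.5, 69→10, 79→5
Mean rank = (3.5 + 2 + 8.5 + 3.5 + 10 + 5) / 6 = 5.42

5.42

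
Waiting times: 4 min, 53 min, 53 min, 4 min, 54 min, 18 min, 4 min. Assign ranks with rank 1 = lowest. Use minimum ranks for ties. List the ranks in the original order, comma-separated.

Sorted (ascending): 4, 4, 4, 18, 53, 53, 54
The 3 values of 4 occupy positions 1–3 → each gets rank 1.
The 2 values of 53 occupy positions 5–6 → each gets rank 5.

1, 5, 5, 1, 7, 4, 1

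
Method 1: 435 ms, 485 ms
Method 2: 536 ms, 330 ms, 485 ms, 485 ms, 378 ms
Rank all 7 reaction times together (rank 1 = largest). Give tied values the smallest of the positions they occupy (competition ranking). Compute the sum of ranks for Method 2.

Sorted (descending): 536, 485, 485, 485, 435, 378, 330
The 3 values of 485 occupy positions 2–4 → each gets rank 2.
Method 2 values → pooled ranks: 536→1, 330→7, 485→2, 485→2, 378→6
Rank sum = 1 + 7 + 2 + 2 + 6 = 18

18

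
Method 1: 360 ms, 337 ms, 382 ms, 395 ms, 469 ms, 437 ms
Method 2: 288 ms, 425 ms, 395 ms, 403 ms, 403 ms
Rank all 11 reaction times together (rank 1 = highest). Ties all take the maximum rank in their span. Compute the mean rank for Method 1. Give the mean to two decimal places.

6.17

Sorted (descending): 469, 437, 425, 403, 403, 395, 395, 382, 360, 337, 288
The 2 values of 403 occupy positions 4–5 → each gets rank 5.
The 2 values of 395 occupy positions 6–7 → each gets rank 7.
Method 1 values → pooled ranks: 360→9, 337→10, 382→8, 395→7, 469→1, 437→2
Mean rank = (9 + 10 + 8 + 7 + 1 + 2) / 6 = 6.17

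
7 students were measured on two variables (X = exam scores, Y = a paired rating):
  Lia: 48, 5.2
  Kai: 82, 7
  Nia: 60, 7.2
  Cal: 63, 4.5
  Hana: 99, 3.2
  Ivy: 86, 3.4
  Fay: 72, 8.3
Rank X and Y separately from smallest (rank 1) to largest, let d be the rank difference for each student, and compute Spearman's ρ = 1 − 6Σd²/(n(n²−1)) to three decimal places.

Ranks of variable 1: 1, 5, 2, 3, 7, 6, 4
Ranks of variable 2: 4, 5, 6, 3, 1, 2, 7
d = r₁ − r₂: -3, 0, -4, 0, 6, 4, -3
d²: 9, 0, 16, 0, 36, 16, 9; Σd² = 86
ρ = 1 − 6·86/(7·48) = 1 − 516/336 = -0.536

-0.536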